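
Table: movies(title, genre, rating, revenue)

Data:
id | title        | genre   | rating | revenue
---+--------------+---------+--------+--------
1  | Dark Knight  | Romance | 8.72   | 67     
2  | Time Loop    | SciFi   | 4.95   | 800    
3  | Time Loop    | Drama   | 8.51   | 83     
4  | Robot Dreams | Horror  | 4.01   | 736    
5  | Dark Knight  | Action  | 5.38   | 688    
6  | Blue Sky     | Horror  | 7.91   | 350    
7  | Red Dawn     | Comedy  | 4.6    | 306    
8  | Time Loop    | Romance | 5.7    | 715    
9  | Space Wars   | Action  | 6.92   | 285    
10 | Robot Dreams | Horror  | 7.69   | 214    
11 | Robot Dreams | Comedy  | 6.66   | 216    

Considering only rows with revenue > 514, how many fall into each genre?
SELECT genre, COUNT(*)
FROM movies
WHERE revenue > 514
GROUP BY genre

Note: WHERE filters rows before grouping.

Result:
  Action: 1
  Horror: 1
  Romance: 1
  SciFi: 1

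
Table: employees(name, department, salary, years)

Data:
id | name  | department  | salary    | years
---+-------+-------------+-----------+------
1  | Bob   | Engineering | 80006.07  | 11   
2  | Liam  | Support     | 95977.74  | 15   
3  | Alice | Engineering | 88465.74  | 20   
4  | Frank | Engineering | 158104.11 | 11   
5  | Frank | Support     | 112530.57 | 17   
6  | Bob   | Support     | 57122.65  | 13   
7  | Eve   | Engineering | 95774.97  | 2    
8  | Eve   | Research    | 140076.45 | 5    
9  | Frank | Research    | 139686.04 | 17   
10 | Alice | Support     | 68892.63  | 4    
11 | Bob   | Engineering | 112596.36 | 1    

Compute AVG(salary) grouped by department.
SELECT department, AVG(salary) as result
FROM employees
GROUP BY department

Result:
  Engineering: 106989.45
  Research: 139881.25
  Support: 83630.90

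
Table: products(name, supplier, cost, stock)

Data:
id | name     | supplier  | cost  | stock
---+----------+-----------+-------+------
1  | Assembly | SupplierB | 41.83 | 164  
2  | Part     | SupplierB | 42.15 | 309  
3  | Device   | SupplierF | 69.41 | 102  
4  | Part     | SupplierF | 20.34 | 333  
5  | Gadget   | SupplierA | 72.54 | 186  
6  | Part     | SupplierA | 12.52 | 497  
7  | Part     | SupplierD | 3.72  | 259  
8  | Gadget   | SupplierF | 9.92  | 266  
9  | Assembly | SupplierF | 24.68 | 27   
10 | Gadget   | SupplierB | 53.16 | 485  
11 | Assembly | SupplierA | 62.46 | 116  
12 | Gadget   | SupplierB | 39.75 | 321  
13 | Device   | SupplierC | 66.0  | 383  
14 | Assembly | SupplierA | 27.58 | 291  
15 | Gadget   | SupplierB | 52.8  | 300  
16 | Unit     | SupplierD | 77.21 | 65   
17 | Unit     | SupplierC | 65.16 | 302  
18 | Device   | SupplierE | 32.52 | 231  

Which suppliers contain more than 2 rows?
SELECT supplier, COUNT(*) as cnt
FROM products
GROUP BY supplier
HAVING COUNT(*) > 2

Result:
  SupplierA: 4
  SupplierB: 5
  SupplierF: 4

Note: HAVING filters groups after aggregation, WHERE filters rows before.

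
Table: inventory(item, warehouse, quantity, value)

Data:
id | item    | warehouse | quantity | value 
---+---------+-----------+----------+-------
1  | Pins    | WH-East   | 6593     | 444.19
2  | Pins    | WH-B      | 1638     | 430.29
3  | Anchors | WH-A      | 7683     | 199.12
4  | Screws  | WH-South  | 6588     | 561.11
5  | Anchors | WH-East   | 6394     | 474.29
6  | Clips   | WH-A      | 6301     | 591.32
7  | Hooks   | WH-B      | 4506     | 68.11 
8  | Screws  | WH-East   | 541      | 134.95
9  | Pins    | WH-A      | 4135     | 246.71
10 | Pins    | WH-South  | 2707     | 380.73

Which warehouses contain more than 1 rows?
SELECT warehouse, COUNT(*) as cnt
FROM inventory
GROUP BY warehouse
HAVING COUNT(*) > 1

Result:
  WH-A: 3
  WH-B: 2
  WH-East: 3
  WH-South: 2

Note: HAVING filters groups after aggregation, WHERE filters rows before.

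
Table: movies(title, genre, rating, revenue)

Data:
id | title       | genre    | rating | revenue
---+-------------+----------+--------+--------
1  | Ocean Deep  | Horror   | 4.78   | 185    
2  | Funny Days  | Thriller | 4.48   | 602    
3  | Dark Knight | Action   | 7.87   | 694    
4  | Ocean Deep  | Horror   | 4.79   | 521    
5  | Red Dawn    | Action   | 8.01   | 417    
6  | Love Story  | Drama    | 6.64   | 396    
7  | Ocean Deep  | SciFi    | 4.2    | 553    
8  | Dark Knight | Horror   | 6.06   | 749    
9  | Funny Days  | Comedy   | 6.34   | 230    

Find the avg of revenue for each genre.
SELECT genre, AVG(revenue) as result
FROM movies
GROUP BY genre

Result:
  Action: 555.50
  Comedy: 230.00
  Drama: 396.00
  Horror: 485.00
  SciFi: 553.00
  Thriller: 602.00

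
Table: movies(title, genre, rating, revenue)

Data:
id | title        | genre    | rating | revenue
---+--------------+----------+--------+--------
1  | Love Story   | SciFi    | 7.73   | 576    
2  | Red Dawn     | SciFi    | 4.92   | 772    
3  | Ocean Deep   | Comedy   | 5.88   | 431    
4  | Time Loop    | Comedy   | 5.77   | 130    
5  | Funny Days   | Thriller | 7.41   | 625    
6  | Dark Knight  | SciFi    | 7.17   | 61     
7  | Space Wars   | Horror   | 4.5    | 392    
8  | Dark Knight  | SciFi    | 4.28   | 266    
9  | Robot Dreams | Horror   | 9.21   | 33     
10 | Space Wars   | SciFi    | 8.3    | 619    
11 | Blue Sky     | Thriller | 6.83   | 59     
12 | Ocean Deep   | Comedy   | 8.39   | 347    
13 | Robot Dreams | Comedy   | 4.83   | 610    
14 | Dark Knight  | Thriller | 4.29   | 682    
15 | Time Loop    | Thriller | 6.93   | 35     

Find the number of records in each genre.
SELECT genre, COUNT(*) as count
FROM movies
GROUP BY genre

Result:
  Comedy: 4
  Horror: 2
  SciFi: 5
  Thriller: 4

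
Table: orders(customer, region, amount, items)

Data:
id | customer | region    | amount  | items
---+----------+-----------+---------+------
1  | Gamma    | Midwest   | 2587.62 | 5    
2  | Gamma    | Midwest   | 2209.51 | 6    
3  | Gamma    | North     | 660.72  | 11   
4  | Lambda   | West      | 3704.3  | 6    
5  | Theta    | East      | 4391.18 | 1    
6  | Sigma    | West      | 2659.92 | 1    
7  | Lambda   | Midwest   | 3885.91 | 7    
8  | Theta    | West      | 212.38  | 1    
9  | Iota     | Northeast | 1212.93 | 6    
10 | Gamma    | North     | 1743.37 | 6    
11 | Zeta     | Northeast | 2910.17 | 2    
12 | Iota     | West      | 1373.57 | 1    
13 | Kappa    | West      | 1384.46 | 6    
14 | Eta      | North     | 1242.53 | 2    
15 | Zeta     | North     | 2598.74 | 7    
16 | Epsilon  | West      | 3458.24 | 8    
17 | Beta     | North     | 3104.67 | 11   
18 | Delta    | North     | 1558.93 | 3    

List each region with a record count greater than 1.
SELECT region, COUNT(*) as cnt
FROM orders
GROUP BY region
HAVING COUNT(*) > 1

Result:
  Midwest: 3
  North: 6
  Northeast: 2
  West: 6

Note: HAVING filters groups after aggregation, WHERE filters rows before.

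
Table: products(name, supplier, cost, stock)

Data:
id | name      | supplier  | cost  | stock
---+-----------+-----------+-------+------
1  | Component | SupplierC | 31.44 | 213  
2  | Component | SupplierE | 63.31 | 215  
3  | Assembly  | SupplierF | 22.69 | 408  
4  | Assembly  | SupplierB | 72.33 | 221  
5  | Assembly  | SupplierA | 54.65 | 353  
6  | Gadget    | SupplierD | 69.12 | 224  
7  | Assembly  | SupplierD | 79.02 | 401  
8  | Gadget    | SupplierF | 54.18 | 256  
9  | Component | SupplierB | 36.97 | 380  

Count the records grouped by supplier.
SELECT supplier, COUNT(*) as count
FROM products
GROUP BY supplier

Result:
  SupplierA: 1
  SupplierB: 2
  SupplierC: 1
  SupplierD: 2
  SupplierE: 1
  SupplierF: 2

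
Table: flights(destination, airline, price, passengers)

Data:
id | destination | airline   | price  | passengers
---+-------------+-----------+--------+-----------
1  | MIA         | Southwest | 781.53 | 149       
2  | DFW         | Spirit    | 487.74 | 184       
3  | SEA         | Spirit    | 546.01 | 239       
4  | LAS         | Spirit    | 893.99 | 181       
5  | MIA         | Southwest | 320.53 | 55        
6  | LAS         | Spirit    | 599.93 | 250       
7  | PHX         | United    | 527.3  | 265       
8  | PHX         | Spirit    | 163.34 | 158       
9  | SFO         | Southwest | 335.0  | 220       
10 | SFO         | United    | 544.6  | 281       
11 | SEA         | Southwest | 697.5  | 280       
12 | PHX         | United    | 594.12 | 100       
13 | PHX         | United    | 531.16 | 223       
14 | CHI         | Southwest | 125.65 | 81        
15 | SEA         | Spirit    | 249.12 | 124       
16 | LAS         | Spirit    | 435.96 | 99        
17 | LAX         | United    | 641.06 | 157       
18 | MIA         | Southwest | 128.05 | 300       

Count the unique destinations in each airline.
SELECT airline, COUNT(DISTINCT destination)
FROM flights
GROUP BY airline

Result:
  Southwest: 4 distinct
  Spirit: 4 distinct
  United: 3 distinct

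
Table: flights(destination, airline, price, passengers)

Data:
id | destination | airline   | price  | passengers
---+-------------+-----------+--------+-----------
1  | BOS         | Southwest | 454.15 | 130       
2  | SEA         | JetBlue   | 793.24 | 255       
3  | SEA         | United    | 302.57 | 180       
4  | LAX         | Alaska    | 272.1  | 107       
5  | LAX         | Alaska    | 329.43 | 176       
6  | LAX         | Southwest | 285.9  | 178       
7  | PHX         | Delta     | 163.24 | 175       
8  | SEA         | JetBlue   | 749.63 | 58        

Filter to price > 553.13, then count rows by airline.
SELECT airline, COUNT(*)
FROM flights
WHERE price > 553.13
GROUP BY airline

Note: WHERE filters rows before grouping.

Result:
  JetBlue: 2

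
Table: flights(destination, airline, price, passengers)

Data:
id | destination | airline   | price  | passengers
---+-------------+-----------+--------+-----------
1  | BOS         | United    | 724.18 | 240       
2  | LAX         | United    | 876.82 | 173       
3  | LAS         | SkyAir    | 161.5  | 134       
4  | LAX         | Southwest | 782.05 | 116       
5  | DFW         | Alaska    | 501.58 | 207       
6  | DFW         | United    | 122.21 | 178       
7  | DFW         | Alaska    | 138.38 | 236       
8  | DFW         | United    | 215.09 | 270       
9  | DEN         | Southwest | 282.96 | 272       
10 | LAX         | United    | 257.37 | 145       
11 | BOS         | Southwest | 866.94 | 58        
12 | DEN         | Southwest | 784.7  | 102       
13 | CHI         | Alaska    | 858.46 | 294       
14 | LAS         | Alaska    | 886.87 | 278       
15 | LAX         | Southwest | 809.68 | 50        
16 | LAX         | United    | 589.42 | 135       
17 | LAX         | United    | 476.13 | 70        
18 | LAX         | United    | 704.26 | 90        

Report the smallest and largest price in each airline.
SELECT airline, MIN(price), MAX(price)
FROM flights
GROUP BY airline

Result:
  Alaska: min=138.38, max=886.87
  SkyAir: min=161.50, max=161.50
  Southwest: min=282.96, max=866.94
  United: min=122.21, max=876.82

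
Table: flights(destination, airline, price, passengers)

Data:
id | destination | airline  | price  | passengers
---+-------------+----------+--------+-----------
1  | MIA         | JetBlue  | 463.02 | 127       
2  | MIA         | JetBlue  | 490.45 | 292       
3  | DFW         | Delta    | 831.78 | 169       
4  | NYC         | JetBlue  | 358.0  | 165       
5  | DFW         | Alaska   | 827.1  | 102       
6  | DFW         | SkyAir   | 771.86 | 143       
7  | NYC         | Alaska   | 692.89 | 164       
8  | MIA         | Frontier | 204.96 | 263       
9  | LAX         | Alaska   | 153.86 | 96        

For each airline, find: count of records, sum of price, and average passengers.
SELECT airline,
       COUNT(*) as cnt,
       SUM(price) as total_price,
       AVG(passengers) as avg_passengers
FROM flights
GROUP BY airline

Result:
  Alaska: 3 records, 1673.85 total price, 120.67 avg passengers
  Delta: 1 records, 831.78 total price, 169.00 avg passengers
  Frontier: 1 records, 204.96 total price, 263.00 avg passengers
  JetBlue: 3 records, 1311.47 total price, 194.67 avg passengers
  SkyAir: 1 records, 771.86 total price, 143.00 avg passengers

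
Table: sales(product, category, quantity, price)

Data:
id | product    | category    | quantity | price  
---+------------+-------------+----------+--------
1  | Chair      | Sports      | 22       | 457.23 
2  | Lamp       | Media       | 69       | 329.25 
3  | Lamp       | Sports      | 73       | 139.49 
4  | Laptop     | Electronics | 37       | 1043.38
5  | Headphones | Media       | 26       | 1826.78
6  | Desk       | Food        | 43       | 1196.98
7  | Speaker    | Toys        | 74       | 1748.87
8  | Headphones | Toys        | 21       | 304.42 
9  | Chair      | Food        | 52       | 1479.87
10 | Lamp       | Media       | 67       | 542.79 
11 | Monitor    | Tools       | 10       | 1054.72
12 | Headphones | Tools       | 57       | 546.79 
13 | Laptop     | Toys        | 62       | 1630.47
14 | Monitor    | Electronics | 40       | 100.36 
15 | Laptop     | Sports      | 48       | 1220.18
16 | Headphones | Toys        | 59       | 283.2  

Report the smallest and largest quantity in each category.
SELECT category, MIN(quantity), MAX(quantity)
FROM sales
GROUP BY category

Result:
  Electronics: min=37, max=40
  Food: min=43, max=52
  Media: min=26, max=69
  Sports: min=22, max=73
  Tools: min=10, max=57
  Toys: min=21, max=74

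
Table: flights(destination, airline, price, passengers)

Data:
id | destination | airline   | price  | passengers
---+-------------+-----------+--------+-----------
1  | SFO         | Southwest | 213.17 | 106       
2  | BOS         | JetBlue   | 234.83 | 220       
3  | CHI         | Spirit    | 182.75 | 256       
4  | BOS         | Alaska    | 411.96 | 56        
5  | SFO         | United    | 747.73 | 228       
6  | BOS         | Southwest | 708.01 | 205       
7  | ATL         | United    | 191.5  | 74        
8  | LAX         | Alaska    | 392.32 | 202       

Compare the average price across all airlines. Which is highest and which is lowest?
SELECT airline, AVG(price)
FROM flights
GROUP BY airline
ORDER BY AVG(price)

All groups:
  Spirit: 182.75
  JetBlue: 234.83
  Alaska: 402.14
  Southwest: 460.59
  United: 469.62

Highest: United (469.62)
Lowest: Spirit (182.75)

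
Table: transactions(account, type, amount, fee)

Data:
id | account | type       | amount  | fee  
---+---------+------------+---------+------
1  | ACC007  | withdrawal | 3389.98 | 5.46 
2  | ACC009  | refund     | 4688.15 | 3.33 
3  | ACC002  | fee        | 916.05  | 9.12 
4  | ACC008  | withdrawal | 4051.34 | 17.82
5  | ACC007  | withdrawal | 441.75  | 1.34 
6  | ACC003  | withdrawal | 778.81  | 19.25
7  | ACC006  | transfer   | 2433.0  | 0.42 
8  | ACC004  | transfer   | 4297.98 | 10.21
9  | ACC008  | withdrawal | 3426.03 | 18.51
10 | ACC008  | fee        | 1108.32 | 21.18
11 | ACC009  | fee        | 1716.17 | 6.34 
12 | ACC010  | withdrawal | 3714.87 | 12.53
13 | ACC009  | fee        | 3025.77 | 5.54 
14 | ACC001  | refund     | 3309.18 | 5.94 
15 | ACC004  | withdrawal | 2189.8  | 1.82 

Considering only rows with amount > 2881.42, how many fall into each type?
SELECT type, COUNT(*)
FROM transactions
WHERE amount > 2881.42
GROUP BY type

Note: WHERE filters rows before grouping.

Result:
  fee: 1
  refund: 2
  transfer: 1
  withdrawal: 4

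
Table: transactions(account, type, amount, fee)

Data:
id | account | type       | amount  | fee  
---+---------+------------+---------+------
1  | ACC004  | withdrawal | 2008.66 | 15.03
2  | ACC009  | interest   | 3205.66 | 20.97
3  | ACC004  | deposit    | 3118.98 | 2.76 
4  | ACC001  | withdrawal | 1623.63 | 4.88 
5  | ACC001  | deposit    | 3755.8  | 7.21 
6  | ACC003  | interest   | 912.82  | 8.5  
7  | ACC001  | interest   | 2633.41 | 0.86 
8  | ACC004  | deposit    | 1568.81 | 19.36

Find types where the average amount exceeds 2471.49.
SELECT type, AVG(amount)
FROM transactions
GROUP BY type
HAVING AVG(amount) > 2471.49

Result:
  deposit: avg=2814.53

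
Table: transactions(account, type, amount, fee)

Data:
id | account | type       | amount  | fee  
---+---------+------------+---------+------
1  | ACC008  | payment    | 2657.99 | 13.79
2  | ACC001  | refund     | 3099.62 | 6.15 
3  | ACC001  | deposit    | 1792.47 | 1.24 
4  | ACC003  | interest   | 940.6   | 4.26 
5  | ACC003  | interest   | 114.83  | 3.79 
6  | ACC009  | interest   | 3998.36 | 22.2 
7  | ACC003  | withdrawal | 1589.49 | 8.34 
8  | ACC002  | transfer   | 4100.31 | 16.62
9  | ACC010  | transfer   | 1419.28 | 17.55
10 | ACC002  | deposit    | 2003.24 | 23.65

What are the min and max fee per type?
SELECT type, MIN(fee), MAX(fee)
FROM transactions
GROUP BY type

Result:
  deposit: min=1.24, max=23.65
  interest: min=3.79, max=22.20
  payment: min=13.79, max=13.79
  refund: min=6.15, max=6.15
  transfer: min=16.62, max=17.55
  withdrawal: min=8.34, max=8.34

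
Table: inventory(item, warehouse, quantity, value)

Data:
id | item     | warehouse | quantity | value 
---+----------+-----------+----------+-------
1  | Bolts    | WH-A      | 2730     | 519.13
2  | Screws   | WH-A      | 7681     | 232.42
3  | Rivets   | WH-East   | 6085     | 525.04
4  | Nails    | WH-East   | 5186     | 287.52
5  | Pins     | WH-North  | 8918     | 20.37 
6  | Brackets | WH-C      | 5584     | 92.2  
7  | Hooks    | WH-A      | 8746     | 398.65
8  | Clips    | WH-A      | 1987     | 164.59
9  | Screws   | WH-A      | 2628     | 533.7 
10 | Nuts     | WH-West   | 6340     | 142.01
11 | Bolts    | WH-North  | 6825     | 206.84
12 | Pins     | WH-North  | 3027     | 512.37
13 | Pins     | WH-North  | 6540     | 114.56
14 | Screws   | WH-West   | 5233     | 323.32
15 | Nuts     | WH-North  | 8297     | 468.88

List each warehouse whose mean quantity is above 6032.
SELECT warehouse, AVG(quantity)
FROM inventory
GROUP BY warehouse
HAVING AVG(quantity) > 6032

Result:
  WH-North: avg=6721.40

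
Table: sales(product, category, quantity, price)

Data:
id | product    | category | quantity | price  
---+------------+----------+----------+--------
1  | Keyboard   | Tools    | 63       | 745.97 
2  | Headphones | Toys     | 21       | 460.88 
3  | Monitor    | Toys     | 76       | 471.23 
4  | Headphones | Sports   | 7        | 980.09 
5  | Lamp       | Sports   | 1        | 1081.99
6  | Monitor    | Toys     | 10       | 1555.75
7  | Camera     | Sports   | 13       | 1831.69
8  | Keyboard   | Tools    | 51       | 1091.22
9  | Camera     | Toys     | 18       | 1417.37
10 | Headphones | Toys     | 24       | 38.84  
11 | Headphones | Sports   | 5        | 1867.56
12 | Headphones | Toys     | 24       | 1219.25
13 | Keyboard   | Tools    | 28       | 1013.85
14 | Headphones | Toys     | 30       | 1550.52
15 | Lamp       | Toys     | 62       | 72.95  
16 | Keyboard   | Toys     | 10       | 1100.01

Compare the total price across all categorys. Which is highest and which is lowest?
SELECT category, SUM(price)
FROM sales
GROUP BY category
ORDER BY SUM(price)

All groups:
  Tools: 2851.04
  Sports: 5761.33
  Toys: 7886.80

Highest: Toys (7886.80)
Lowest: Tools (2851.04)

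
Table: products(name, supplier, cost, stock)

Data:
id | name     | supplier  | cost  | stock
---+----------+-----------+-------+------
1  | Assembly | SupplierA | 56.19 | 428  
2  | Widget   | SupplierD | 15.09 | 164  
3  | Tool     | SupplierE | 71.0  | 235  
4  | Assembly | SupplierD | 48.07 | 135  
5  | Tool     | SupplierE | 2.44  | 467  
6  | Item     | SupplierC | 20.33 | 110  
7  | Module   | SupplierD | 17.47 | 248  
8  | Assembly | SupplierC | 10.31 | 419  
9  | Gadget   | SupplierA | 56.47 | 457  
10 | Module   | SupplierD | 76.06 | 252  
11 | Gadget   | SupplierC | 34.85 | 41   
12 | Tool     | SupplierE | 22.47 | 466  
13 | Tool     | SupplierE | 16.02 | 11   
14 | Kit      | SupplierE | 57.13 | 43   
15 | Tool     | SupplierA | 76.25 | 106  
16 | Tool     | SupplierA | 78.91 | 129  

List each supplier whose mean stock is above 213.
SELECT supplier, AVG(stock)
FROM products
GROUP BY supplier
HAVING AVG(stock) > 213

Result:
  SupplierA: avg=280.00
  SupplierE: avg=244.40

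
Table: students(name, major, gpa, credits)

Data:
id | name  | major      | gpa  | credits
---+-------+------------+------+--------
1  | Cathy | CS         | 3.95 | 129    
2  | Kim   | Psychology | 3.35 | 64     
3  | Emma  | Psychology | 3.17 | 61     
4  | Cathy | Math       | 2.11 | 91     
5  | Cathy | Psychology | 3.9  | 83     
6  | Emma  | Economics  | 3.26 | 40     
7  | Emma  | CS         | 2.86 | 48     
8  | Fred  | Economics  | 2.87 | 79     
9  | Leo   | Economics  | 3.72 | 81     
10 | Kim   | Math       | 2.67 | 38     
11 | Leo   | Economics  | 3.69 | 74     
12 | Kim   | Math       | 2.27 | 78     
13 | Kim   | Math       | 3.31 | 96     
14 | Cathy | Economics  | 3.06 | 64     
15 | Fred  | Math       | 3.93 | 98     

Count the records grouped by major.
SELECT major, COUNT(*) as count
FROM students
GROUP BY major

Result:
  CS: 2
  Economics: 5
  Math: 5
  Psychology: 3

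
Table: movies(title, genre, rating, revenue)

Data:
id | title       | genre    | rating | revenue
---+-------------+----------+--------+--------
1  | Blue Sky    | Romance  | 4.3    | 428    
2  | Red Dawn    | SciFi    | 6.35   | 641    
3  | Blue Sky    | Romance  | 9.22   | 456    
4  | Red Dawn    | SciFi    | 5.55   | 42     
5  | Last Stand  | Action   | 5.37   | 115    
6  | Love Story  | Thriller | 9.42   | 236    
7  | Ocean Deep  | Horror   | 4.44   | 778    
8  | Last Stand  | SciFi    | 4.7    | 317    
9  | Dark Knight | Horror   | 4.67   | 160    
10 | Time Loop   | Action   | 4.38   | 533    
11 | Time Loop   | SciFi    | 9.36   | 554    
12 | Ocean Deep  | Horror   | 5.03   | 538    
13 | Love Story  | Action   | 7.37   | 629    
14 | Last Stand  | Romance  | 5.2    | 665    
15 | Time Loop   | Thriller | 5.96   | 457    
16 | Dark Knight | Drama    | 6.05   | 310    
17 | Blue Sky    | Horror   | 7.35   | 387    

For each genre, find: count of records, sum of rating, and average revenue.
SELECT genre,
       COUNT(*) as cnt,
       SUM(rating) as total_rating,
       AVG(revenue) as avg_revenue
FROM movies
GROUP BY genre

Result:
  Action: 3 records, 17.12 total rating, 425.67 avg revenue
  Drama: 1 records, 6.05 total rating, 310.00 avg revenue
  Horror: 4 records, 21.49 total rating, 465.75 avg revenue
  Romance: 3 records, 18.72 total rating, 516.33 avg revenue
  SciFi: 4 records, 25.96 total rating, 388.50 avg revenue
  Thriller: 2 records, 15.38 total rating, 346.50 avg revenue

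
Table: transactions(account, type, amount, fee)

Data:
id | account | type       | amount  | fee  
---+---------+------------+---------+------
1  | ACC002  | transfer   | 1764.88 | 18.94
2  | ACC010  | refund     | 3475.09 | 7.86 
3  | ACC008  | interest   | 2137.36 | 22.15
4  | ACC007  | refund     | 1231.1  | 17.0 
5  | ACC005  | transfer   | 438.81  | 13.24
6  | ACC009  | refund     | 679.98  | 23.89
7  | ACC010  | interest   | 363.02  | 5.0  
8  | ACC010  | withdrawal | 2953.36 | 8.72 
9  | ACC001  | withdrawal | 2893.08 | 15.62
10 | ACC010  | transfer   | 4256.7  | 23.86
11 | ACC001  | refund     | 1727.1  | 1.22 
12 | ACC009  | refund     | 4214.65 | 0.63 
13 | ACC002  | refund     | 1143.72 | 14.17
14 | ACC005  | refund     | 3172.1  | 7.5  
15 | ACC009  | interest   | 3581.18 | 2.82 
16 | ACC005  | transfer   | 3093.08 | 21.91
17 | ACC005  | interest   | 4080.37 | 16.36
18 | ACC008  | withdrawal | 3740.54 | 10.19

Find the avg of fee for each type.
SELECT type, AVG(fee) as result
FROM transactions
GROUP BY type

Result:
  interest: 11.58
  refund: 10.32
  transfer: 19.49
  withdrawal: 11.51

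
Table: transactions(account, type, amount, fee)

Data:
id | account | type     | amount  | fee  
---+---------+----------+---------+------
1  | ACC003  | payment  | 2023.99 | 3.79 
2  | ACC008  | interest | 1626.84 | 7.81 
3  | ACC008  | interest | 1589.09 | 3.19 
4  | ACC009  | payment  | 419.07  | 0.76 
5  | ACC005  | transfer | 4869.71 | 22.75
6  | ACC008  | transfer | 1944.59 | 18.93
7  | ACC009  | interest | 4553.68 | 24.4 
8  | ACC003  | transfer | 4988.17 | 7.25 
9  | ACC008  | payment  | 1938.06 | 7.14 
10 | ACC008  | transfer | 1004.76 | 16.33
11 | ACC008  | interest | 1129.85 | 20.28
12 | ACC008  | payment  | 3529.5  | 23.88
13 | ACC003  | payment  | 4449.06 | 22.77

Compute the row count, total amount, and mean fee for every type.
SELECT type,
       COUNT(*) as cnt,
       SUM(amount) as total_amount,
       AVG(fee) as avg_fee
FROM transactions
GROUP BY type

Result:
  interest: 4 records, 8899.46 total amount, 13.92 avg fee
  payment: 5 records, 12359.68 total amount, 11.67 avg fee
  transfer: 4 records, 12807.23 total amount, 16.32 avg fee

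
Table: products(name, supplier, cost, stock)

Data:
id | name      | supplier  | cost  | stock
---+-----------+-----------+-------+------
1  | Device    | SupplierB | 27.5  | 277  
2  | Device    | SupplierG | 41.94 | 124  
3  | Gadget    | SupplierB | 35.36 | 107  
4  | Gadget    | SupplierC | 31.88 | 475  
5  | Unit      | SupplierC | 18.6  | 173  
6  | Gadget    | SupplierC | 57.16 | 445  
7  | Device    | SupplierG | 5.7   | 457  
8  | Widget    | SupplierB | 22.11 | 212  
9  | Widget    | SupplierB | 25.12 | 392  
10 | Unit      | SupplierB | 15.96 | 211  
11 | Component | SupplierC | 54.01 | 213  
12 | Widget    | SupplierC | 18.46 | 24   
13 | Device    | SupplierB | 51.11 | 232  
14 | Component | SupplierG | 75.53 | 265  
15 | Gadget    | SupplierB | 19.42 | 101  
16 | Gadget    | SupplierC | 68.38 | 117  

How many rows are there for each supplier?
SELECT supplier, COUNT(*) as count
FROM products
GROUP BY supplier

Result:
  SupplierB: 7
  SupplierC: 6
  SupplierG: 3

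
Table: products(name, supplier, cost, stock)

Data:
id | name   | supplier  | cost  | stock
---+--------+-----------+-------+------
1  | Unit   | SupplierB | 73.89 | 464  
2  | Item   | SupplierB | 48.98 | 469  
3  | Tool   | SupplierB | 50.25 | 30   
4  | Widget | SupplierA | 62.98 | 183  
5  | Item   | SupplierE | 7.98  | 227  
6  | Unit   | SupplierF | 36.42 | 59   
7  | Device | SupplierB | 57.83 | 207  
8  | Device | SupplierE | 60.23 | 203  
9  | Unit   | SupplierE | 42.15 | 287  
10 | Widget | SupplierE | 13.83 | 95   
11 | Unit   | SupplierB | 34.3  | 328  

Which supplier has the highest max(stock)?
SELECT supplier, MAX(stock) as val
FROM products
GROUP BY supplier
ORDER BY val DESC
LIMIT 1

Result: SupplierB with max(stock) = 469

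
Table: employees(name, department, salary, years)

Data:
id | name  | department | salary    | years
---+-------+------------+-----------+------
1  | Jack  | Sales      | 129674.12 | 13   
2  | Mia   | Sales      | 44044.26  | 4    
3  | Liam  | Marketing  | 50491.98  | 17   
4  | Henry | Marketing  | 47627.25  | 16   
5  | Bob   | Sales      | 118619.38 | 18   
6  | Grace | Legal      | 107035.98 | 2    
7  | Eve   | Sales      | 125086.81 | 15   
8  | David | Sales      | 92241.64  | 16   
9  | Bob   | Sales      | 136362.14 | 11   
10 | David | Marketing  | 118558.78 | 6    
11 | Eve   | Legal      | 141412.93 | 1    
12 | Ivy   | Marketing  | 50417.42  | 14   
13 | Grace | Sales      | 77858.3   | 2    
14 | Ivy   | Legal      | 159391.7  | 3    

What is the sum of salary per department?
SELECT department, SUM(salary) as result
FROM employees
GROUP BY department

Result:
  Legal: 407840.61
  Marketing: 267095.43
  Sales: 723886.65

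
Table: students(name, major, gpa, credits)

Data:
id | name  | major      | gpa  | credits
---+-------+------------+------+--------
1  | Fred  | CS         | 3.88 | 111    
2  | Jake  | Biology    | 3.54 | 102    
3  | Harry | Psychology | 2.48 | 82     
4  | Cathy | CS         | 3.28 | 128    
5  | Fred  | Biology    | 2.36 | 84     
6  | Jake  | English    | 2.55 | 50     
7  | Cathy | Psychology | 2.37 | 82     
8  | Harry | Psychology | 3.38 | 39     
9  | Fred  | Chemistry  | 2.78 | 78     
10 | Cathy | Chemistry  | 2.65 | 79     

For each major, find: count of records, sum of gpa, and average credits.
SELECT major,
       COUNT(*) as cnt,
       SUM(gpa) as total_gpa,
       AVG(credits) as avg_credits
FROM students
GROUP BY major

Result:
  Biology: 2 records, 5.90 total gpa, 93.00 avg credits
  CS: 2 records, 7.16 total gpa, 119.50 avg credits
  Chemistry: 2 records, 5.43 total gpa, 78.50 avg credits
  English: 1 records, 2.55 total gpa, 50.00 avg credits
  Psychology: 3 records, 8.23 total gpa, 67.67 avg credits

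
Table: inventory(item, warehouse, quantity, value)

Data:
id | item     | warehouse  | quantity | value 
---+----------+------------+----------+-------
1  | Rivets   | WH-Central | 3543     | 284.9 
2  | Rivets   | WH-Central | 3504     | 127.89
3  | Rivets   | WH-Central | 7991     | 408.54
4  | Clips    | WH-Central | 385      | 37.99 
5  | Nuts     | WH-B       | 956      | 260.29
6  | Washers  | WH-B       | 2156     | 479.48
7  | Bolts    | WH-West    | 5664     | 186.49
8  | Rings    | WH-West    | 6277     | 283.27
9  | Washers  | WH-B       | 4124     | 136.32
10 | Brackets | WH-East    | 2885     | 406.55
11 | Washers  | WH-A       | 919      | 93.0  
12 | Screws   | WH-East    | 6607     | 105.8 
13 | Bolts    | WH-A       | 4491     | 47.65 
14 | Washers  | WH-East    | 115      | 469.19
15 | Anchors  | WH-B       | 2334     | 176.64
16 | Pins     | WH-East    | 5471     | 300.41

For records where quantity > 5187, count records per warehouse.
SELECT warehouse, COUNT(*)
FROM inventory
WHERE quantity > 5187
GROUP BY warehouse

Note: WHERE filters rows before grouping.

Result:
  WH-Central: 1
  WH-East: 2
  WH-West: 2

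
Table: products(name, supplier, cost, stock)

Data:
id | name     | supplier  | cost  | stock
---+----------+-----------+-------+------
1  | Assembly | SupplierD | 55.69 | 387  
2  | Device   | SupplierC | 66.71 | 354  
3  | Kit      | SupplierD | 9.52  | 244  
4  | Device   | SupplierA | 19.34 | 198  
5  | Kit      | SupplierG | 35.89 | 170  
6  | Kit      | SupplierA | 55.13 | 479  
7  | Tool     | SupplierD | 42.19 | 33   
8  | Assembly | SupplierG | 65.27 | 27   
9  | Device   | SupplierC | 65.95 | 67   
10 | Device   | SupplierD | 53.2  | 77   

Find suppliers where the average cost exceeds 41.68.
SELECT supplier, AVG(cost)
FROM products
GROUP BY supplier
HAVING AVG(cost) > 41.68

Result:
  SupplierC: avg=66.33
  SupplierG: avg=50.58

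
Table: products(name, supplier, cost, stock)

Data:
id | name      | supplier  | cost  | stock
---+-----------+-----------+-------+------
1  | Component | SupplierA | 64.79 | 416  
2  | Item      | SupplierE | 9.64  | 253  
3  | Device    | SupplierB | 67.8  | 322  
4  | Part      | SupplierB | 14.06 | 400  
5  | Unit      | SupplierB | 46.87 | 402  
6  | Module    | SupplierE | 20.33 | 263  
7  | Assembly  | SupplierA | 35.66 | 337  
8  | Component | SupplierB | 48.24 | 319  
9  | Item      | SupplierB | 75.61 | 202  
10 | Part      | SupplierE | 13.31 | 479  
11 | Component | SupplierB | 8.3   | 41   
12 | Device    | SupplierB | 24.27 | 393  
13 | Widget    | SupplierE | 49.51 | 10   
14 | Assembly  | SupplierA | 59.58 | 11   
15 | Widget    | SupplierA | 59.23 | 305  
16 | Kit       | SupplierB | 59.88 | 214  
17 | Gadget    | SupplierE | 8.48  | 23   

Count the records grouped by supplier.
SELECT supplier, COUNT(*) as count
FROM products
GROUP BY supplier

Result:
  SupplierA: 4
  SupplierB: 8
  SupplierE: 5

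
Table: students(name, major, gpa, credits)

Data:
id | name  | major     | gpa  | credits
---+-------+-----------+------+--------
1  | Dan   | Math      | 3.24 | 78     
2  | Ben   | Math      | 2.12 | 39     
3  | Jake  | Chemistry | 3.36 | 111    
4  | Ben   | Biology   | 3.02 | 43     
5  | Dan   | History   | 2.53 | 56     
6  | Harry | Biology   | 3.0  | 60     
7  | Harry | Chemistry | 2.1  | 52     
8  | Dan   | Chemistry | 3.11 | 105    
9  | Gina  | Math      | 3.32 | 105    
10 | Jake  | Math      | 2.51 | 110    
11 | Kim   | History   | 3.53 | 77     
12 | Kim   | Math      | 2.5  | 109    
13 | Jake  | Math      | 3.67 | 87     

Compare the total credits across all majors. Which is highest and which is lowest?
SELECT major, SUM(credits)
FROM students
GROUP BY major
ORDER BY SUM(credits)

All groups:
  Biology: 103
  History: 133
  Chemistry: 268
  Math: 528

Highest: Math (528)
Lowest: Biology (103)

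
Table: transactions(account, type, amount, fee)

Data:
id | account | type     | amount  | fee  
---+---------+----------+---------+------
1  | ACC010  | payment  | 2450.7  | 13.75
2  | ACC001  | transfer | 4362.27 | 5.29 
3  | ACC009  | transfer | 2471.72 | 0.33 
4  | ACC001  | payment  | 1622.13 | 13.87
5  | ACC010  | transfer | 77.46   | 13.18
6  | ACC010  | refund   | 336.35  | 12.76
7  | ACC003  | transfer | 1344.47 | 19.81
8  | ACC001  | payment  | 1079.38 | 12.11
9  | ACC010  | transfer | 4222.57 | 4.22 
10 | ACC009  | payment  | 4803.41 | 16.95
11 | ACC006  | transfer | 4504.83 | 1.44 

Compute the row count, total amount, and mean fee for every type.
SELECT type,
       COUNT(*) as cnt,
       SUM(amount) as total_amount,
       AVG(fee) as avg_fee
FROM transactions
GROUP BY type

Result:
  payment: 4 records, 9955.62 total amount, 14.17 avg fee
  refund: 1 records, 336.35 total amount, 12.76 avg fee
  transfer: 6 records, 16983.32 total amount, 7.38 avg fee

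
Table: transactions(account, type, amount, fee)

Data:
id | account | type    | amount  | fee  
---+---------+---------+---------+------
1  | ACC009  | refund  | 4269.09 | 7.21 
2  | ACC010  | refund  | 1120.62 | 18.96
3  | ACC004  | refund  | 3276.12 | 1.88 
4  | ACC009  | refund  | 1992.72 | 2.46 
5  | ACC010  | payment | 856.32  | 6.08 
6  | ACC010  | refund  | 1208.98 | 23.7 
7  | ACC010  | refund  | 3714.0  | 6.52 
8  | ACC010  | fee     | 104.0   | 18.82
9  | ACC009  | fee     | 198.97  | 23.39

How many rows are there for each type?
SELECT type, COUNT(*) as count
FROM transactions
GROUP BY type

Result:
  fee: 2
  payment: 1
  refund: 6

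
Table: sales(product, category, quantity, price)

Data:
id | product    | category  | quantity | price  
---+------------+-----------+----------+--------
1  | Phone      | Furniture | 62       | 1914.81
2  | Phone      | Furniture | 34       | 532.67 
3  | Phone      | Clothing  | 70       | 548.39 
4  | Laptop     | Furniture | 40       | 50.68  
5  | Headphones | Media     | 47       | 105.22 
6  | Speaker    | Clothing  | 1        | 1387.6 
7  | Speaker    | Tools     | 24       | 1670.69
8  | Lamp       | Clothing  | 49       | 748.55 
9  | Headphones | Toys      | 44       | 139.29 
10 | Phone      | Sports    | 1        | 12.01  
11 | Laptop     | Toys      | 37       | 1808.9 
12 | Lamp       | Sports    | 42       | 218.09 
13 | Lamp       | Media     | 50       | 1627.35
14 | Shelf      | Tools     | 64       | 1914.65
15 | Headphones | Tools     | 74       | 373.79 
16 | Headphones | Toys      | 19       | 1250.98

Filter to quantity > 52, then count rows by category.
SELECT category, COUNT(*)
FROM sales
WHERE quantity > 52
GROUP BY category

Note: WHERE filters rows before grouping.

Result:
  Clothing: 1
  Furniture: 1
  Tools: 2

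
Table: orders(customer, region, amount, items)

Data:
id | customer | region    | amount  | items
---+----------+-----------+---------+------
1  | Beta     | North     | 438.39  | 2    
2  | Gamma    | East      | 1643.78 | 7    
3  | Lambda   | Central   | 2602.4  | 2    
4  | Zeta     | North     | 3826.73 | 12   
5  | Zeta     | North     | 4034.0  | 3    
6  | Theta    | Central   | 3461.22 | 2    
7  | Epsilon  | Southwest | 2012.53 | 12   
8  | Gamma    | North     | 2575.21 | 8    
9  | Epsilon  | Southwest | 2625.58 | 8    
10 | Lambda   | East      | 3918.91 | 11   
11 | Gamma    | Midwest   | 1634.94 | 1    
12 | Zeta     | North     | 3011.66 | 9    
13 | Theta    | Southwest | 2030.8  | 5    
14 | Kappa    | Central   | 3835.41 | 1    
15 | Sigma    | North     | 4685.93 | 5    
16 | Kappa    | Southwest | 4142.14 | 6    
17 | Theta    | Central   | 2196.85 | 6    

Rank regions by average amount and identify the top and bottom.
SELECT region, AVG(amount)
FROM orders
GROUP BY region
ORDER BY AVG(amount)

All groups:
  Midwest: 1634.94
  Southwest: 2702.76
  East: 2781.35
  Central: 3023.97
  North: 3095.32

Highest: North (3095.32)
Lowest: Midwest (1634.94)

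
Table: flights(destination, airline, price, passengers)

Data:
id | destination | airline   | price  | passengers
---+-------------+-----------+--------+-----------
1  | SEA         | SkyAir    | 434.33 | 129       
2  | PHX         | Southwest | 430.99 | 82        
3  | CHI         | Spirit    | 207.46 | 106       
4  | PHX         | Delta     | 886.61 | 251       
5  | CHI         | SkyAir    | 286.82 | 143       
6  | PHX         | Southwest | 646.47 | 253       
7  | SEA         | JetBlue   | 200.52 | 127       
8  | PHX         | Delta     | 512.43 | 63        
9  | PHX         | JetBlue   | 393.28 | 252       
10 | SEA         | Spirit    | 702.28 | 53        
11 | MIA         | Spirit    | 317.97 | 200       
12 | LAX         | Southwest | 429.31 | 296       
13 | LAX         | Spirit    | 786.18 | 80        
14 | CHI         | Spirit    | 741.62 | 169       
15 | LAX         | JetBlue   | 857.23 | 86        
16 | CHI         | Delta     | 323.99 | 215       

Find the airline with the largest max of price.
SELECT airline, MAX(price) as val
FROM flights
GROUP BY airline
ORDER BY val DESC
LIMIT 1

Result: Delta with max(price) = 886.61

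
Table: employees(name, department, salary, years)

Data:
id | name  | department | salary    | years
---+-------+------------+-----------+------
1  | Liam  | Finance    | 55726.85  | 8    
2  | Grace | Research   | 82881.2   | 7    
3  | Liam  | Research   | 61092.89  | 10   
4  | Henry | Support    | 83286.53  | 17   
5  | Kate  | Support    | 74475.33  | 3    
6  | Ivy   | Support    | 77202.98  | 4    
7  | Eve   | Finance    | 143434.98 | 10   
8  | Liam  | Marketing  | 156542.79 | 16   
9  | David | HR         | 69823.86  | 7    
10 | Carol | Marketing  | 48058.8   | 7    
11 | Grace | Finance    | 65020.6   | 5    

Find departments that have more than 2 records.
SELECT department, COUNT(*) as cnt
FROM employees
GROUP BY department
HAVING COUNT(*) > 2

Result:
  Finance: 3
  Support: 3

Note: HAVING filters groups after aggregation, WHERE filters rows before.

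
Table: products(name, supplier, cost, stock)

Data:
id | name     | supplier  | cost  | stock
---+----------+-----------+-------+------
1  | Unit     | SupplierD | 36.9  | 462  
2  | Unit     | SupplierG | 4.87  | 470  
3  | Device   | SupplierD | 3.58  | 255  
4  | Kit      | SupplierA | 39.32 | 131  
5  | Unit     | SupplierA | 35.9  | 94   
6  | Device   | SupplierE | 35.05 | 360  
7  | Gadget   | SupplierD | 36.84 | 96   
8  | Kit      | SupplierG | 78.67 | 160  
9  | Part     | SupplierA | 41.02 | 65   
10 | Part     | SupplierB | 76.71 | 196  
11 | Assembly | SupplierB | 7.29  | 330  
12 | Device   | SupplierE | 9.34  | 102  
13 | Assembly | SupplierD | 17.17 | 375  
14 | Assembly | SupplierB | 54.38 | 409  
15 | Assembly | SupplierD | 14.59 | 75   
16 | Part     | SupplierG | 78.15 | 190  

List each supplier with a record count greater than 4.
SELECT supplier, COUNT(*) as cnt
FROM products
GROUP BY supplier
HAVING COUNT(*) > 4

Result:
  SupplierD: 5

Note: HAVING filters groups after aggregation, WHERE filters rows before.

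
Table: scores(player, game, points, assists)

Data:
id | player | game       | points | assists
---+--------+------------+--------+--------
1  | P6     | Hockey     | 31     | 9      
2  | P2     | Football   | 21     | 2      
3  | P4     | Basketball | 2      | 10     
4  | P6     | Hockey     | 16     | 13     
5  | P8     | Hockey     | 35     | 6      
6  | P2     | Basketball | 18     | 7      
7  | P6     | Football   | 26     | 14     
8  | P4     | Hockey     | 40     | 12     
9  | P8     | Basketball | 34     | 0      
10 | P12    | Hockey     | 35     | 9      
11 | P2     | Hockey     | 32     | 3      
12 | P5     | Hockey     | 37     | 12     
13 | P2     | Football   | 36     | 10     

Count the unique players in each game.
SELECT game, COUNT(DISTINCT player)
FROM scores
GROUP BY game

Result:
  Basketball: 3 distinct
  Football: 2 distinct
  Hockey: 6 distinct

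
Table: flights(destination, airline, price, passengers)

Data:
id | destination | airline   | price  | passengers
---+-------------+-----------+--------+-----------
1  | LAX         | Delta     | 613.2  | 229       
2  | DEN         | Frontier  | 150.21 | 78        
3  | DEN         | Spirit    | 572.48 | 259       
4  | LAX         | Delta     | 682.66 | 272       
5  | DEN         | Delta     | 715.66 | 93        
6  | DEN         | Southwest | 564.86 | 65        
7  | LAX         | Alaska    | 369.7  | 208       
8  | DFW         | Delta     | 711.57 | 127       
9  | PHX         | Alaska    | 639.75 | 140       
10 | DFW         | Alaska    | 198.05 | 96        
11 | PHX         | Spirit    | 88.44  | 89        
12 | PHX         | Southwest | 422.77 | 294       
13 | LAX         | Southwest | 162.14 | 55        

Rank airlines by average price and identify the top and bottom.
SELECT airline, AVG(price)
FROM flights
GROUP BY airline
ORDER BY AVG(price)

All groups:
  Frontier: 150.21
  Spirit: 330.46
  Southwest: 383.26
  Alaska: 402.50
  Delta: 680.77

Highest: Delta (680.77)
Lowest: Frontier (150.21)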